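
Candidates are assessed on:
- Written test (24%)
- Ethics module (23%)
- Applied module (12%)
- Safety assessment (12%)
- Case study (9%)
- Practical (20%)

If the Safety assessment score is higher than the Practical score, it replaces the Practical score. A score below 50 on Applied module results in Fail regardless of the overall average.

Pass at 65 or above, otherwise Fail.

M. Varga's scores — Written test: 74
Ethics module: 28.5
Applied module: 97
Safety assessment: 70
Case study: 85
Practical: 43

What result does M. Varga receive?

Pass

Safety assessment (70) > Practical (43), so Practical counts as 70.
Applied module score 97 ≥ 50: minimum met.
Weighted total:
  Written test 74 × 0.24 = 17.76
  Ethics module 28.5 × 0.23 = 6.555
  Applied module 97 × 0.12 = 11.64
  Safety assessment 70 × 0.12 = 8.4
  Case study 85 × 0.09 = 7.65
  Practical 70 × 0.2 = 14
Sum = 66.005
66.005 ≥ 65 → Pass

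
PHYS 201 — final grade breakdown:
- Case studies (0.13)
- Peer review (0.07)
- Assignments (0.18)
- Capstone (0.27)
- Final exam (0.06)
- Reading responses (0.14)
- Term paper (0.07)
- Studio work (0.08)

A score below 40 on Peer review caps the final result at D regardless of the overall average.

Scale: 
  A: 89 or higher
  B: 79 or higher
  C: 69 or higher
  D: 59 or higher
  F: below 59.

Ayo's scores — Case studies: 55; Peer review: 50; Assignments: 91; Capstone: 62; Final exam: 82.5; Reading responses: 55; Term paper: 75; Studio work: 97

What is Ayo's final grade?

C

Peer review score 50 ≥ 40: minimum met.
Weighted total:
  Case studies 55 × 0.13 = 7.15
  Peer review 50 × 0.07 = 3.5
  Assignments 91 × 0.18 = 16.38
  Capstone 62 × 0.27 = 16.74
  Final exam 82.5 × 0.06 = 4.95
  Reading responses 55 × 0.14 = 7.7
  Term paper 75 × 0.07 = 5.25
  Studio work 97 × 0.08 = 7.76
Sum = 69.43
69.43 is ≥ 69 and < 79 → C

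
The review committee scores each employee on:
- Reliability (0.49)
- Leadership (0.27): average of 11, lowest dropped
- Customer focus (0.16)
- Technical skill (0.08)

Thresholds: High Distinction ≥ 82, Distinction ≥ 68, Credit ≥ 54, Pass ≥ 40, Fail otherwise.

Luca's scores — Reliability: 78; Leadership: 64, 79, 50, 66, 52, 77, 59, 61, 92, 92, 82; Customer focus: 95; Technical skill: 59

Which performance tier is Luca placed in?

Distinction

Leadership: drop 50 → average of remaining 10 = 724/10 = 72.4
Weighted total:
  Reliability 78 × 0.49 = 38.22
  Leadership 72.4 × 0.27 = 19.548
  Customer focus 95 × 0.16 = 15.2
  Technical skill 59 × 0.08 = 4.72
Sum = 77.688
77.688 is ≥ 68 and < 82 → Distinction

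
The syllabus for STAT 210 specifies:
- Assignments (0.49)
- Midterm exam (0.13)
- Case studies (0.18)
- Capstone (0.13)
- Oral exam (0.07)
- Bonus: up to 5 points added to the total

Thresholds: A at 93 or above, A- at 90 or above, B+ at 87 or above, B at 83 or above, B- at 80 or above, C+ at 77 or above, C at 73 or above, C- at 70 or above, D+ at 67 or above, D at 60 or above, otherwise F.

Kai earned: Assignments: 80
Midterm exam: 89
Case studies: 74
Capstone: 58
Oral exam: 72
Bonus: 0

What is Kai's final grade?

Weighted total:
  Assignments 80 × 0.49 = 39.2
  Midterm exam 89 × 0.13 = 11.57
  Case studies 74 × 0.18 = 13.32
  Capstone 58 × 0.13 = 7.54
  Oral exam 72 × 0.07 = 5.04
Sum = 76.67
Bonus: 76.67 + 0 = 76.67
76.67 is ≥ 73 and < 77 → C

C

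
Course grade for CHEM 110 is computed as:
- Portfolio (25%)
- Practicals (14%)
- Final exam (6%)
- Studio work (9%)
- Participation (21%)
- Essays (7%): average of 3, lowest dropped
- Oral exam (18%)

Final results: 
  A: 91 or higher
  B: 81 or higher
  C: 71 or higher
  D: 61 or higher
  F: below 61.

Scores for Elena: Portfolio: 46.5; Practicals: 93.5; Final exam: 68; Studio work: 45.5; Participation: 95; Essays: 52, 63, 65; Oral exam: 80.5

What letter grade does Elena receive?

C

Essays: drop 52 → average of remaining 2 = 128/2 = 64
Weighted total:
  Portfolio 46.5 × 0.25 = 11.625
  Practicals 93.5 × 0.14 = 13.09
  Final exam 68 × 0.06 = 4.08
  Studio work 45.5 × 0.09 = 4.095
  Participation 95 × 0.21 = 19.95
  Essays 64 × 0.07 = 4.48
  Oral exam 80.5 × 0.18 = 14.49
Sum = 71.81
71.81 is ≥ 71 and < 81 → C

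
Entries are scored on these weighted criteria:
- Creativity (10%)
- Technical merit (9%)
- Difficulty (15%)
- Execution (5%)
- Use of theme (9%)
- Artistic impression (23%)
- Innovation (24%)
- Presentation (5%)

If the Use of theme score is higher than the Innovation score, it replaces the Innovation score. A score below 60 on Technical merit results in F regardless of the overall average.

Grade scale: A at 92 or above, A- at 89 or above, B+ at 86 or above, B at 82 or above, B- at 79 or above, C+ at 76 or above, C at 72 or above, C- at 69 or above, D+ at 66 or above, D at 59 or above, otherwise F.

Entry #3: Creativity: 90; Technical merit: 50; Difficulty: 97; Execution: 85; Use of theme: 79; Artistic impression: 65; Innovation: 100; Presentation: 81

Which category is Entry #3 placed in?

F

Use of theme (79) ≤ Innovation (100), so Innovation stays at 100.
Technical merit score 50 < 60: minimum not met.
Weighted total:
  Creativity 90 × 0.1 = 9
  Technical merit 50 × 0.09 = 4.5
  Difficulty 97 × 0.15 = 14.55
  Execution 85 × 0.05 = 4.25
  Use of theme 79 × 0.09 = 7.11
  Artistic impression 65 × 0.23 = 14.95
  Innovation 100 × 0.24 = 24
  Presentation 81 × 0.05 = 4.05
Sum = 82.41
Because the Technical merit minimum was not met, the result is F.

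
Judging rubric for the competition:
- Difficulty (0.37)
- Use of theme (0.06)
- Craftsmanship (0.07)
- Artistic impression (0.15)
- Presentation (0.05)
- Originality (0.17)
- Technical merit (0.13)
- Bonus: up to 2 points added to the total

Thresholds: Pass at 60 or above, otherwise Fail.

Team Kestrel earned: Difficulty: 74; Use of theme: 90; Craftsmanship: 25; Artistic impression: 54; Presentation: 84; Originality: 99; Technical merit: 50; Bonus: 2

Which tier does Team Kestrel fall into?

Pass

Weighted total:
  Difficulty 74 × 0.37 = 27.38
  Use of theme 90 × 0.06 = 5.4
  Craftsmanship 25 × 0.07 = 1.75
  Artistic impression 54 × 0.15 = 8.1
  Presentation 84 × 0.05 = 4.2
  Originality 99 × 0.17 = 16.83
  Technical merit 50 × 0.13 = 6.5
Sum = 70.16
Bonus: 70.16 + 2 = 72.16
72.16 ≥ 60 → Pass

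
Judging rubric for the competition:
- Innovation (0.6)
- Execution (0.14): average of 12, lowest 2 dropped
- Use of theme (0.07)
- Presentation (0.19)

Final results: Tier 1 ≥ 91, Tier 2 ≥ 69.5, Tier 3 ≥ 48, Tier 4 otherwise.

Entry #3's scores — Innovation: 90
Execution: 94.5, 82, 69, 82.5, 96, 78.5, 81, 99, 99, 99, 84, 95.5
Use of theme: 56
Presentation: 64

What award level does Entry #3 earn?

Tier 2

Execution: drop 69, 78.5 → average of remaining 10 = 912.5/10 = 91.25
Weighted total:
  Innovation 90 × 0.6 = 54
  Execution 91.25 × 0.14 = 12.775
  Use of theme 56 × 0.07 = 3.92
  Presentation 64 × 0.19 = 12.16
Sum = 82.855
82.855 is ≥ 69.5 and < 91 → Tier 2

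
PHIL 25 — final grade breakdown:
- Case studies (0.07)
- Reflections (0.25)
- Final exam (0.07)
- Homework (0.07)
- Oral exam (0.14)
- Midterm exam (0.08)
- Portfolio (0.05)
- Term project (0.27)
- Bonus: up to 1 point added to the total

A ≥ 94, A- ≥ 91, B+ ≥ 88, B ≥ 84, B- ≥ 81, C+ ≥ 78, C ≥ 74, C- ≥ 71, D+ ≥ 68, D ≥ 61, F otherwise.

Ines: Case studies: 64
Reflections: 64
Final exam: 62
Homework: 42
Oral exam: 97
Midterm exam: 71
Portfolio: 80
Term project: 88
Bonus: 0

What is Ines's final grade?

C

Weighted total:
  Case studies 64 × 0.07 = 4.48
  Reflections 64 × 0.25 = 16
  Final exam 62 × 0.07 = 4.34
  Homework 42 × 0.07 = 2.94
  Oral exam 97 × 0.14 = 13.58
  Midterm exam 71 × 0.08 = 5.68
  Portfolio 80 × 0.05 = 4
  Term project 88 × 0.27 = 23.76
Sum = 74.78
Bonus: 74.78 + 0 = 74.78
74.78 is ≥ 74 and < 78 → C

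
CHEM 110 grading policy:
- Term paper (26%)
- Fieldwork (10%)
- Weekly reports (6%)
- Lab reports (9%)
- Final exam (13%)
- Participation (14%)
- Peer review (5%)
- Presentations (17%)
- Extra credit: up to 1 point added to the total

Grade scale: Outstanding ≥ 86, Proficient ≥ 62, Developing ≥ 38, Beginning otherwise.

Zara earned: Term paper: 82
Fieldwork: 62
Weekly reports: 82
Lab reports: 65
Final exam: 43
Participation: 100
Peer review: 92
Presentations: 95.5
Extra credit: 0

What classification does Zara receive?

Weighted total:
  Term paper 82 × 0.26 = 21.32
  Fieldwork 62 × 0.1 = 6.2
  Weekly reports 82 × 0.06 = 4.92
  Lab reports 65 × 0.09 = 5.85
  Final exam 43 × 0.13 = 5.59
  Participation 100 × 0.14 = 14
  Peer review 92 × 0.05 = 4.6
  Presentations 95.5 × 0.17 = 16.235
Sum = 78.715
Extra credit: 78.715 + 0 = 78.715
78.715 is ≥ 62 and < 86 → Proficient

Proficient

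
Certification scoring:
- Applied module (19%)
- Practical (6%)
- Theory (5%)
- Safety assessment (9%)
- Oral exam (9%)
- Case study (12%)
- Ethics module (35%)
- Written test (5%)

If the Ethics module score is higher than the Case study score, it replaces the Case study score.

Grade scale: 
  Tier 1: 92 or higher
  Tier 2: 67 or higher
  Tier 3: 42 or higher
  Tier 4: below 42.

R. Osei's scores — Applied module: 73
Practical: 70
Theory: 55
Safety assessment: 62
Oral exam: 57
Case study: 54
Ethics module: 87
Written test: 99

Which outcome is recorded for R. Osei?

Ethics module (87) > Case study (54), so Case study counts as 87.
Weighted total:
  Applied module 73 × 0.19 = 13.87
  Practical 70 × 0.06 = 4.2
  Theory 55 × 0.05 = 2.75
  Safety assessment 62 × 0.09 = 5.58
  Oral exam 57 × 0.09 = 5.13
  Case study 87 × 0.12 = 10.44
  Ethics module 87 × 0.35 = 30.45
  Written test 99 × 0.05 = 4.95
Sum = 77.37
77.37 is ≥ 67 and < 92 → Tier 2

Tier 2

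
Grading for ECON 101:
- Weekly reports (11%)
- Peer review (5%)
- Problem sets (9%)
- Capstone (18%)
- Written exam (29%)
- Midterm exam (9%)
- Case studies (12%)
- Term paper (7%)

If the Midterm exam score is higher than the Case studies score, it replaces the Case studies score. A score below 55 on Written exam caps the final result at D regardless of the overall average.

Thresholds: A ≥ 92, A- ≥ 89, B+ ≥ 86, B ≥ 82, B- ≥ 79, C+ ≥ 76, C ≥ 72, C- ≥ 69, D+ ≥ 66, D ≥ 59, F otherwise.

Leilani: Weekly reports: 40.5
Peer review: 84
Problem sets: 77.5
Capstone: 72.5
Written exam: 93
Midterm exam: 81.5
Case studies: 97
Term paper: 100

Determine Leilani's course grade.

B-

Midterm exam (81.5) ≤ Case studies (97), so Case studies stays at 97.
Written exam score 93 ≥ 55: minimum met.
Weighted total:
  Weekly reports 40.5 × 0.11 = 4.455
  Peer review 84 × 0.05 = 4.2
  Problem sets 77.5 × 0.09 = 6.975
  Capstone 72.5 × 0.18 = 13.05
  Written exam 93 × 0.29 = 26.97
  Midterm exam 81.5 × 0.09 = 7.335
  Case studies 97 × 0.12 = 11.64
  Term paper 100 × 0.07 = 7
Sum = 81.625
81.625 is ≥ 79 and < 82 → B-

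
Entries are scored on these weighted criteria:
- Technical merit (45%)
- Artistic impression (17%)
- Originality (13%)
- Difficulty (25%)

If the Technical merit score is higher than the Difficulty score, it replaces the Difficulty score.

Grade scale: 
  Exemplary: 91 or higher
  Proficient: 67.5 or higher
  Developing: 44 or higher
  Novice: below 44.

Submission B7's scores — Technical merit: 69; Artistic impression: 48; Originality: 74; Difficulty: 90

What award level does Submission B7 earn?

Proficient

Technical merit (69) ≤ Difficulty (90), so Difficulty stays at 90.
Weighted total:
  Technical merit 69 × 0.45 = 31.05
  Artistic impression 48 × 0.17 = 8.16
  Originality 74 × 0.13 = 9.62
  Difficulty 90 × 0.25 = 22.5
Sum = 71.33
71.33 is ≥ 67.5 and < 91 → Proficient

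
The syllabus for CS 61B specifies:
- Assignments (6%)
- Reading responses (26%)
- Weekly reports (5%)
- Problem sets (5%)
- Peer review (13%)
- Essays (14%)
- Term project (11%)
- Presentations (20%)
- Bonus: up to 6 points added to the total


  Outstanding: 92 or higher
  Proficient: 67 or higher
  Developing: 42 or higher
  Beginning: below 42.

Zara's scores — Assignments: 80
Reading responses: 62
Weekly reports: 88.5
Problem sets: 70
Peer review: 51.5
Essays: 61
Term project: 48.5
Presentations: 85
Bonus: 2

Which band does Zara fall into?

Proficient

Weighted total:
  Assignments 80 × 0.06 = 4.8
  Reading responses 62 × 0.26 = 16.12
  Weekly reports 88.5 × 0.05 = 4.425
  Problem sets 70 × 0.05 = 3.5
  Peer review 51.5 × 0.13 = 6.695
  Essays 61 × 0.14 = 8.54
  Term project 48.5 × 0.11 = 5.335
  Presentations 85 × 0.2 = 17
Sum = 66.415
Bonus: 66.415 + 2 = 68.415
68.415 is ≥ 67 and < 92 → Proficient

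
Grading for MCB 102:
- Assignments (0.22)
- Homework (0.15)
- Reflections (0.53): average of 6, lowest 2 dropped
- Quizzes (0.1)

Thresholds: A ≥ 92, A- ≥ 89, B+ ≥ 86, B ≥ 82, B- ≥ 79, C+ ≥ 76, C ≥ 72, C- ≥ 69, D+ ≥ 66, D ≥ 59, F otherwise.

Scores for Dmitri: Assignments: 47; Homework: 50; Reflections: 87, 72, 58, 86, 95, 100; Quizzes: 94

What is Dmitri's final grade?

Reflections: drop 58, 72 → average of remaining 4 = 368/4 = 92
Weighted total:
  Assignments 47 × 0.22 = 10.34
  Homework 50 × 0.15 = 7.5
  Reflections 92 × 0.53 = 48.76
  Quizzes 94 × 0.1 = 9.4
Sum = 76
76 is ≥ 76 and < 79 → C+

C+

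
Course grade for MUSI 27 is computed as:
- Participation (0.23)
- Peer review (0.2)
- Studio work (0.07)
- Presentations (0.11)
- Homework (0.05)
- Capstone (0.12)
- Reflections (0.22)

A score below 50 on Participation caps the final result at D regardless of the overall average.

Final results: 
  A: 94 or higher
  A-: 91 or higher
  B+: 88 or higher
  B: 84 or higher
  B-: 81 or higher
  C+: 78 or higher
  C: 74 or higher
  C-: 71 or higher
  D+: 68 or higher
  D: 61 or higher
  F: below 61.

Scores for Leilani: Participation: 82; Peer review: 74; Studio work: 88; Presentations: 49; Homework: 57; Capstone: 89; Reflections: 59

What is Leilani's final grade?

C-

Participation score 82 ≥ 50: minimum met.
Weighted total:
  Participation 82 × 0.23 = 18.86
  Peer review 74 × 0.2 = 14.8
  Studio work 88 × 0.07 = 6.16
  Presentations 49 × 0.11 = 5.39
  Homework 57 × 0.05 = 2.85
  Capstone 89 × 0.12 = 10.68
  Reflections 59 × 0.22 = 12.98
Sum = 71.72
71.72 is ≥ 71 and < 74 → C-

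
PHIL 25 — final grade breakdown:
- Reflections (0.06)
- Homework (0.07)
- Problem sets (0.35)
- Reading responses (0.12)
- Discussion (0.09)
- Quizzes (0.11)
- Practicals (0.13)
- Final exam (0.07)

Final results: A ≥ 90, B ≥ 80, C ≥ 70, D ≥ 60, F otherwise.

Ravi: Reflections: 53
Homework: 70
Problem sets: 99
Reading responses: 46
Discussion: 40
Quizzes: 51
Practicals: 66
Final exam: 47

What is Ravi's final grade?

Weighted total:
  Reflections 53 × 0.06 = 3.18
  Homework 70 × 0.07 = 4.9
  Problem sets 99 × 0.35 = 34.65
  Reading responses 46 × 0.12 = 5.52
  Discussion 40 × 0.09 = 3.6
  Quizzes 51 × 0.11 = 5.61
  Practicals 66 × 0.13 = 8.58
  Final exam 47 × 0.07 = 3.29
Sum = 69.33
69.33 is ≥ 60 and < 70 → D

D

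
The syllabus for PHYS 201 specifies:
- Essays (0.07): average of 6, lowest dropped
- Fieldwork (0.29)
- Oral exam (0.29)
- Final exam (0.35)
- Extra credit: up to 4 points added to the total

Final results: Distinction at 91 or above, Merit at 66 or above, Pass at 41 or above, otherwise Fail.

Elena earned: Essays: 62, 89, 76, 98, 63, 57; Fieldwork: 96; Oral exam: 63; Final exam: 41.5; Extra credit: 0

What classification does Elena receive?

Merit

Essays: drop 57 → average of remaining 5 = 388/5 = 77.6
Weighted total:
  Essays 77.6 × 0.07 = 5.432
  Fieldwork 96 × 0.29 = 27.84
  Oral exam 63 × 0.29 = 18.27
  Final exam 41.5 × 0.35 = 14.525
Sum = 66.067
Extra credit: 66.067 + 0 = 66.067
66.067 is ≥ 66 and < 91 → Merit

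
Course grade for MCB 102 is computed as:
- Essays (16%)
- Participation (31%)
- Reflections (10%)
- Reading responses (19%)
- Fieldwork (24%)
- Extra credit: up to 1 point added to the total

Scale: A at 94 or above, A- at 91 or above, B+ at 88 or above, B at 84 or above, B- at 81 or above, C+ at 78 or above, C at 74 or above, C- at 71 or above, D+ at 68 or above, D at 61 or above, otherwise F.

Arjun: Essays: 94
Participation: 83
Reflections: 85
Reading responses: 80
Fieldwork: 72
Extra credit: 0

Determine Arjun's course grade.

B-

Weighted total:
  Essays 94 × 0.16 = 15.04
  Participation 83 × 0.31 = 25.73
  Reflections 85 × 0.1 = 8.5
  Reading responses 80 × 0.19 = 15.2
  Fieldwork 72 × 0.24 = 17.28
Sum = 81.75
Extra credit: 81.75 + 0 = 81.75
81.75 is ≥ 81 and < 84 → B-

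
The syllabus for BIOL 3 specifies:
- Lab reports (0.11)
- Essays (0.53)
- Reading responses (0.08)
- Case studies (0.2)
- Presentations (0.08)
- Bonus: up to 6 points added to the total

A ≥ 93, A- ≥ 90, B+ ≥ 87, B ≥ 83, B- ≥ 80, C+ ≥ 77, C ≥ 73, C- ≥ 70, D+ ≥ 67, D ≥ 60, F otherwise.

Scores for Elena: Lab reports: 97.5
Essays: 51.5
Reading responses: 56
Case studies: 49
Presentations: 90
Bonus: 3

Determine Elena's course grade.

Weighted total:
  Lab reports 97.5 × 0.11 = 10.725
  Essays 51.5 × 0.53 = 27.295
  Reading responses 56 × 0.08 = 4.48
  Case studies 49 × 0.2 = 9.8
  Presentations 90 × 0.08 = 7.2
Sum = 59.5
Bonus: 59.5 + 3 = 62.5
62.5 is ≥ 60 and < 67 → D

D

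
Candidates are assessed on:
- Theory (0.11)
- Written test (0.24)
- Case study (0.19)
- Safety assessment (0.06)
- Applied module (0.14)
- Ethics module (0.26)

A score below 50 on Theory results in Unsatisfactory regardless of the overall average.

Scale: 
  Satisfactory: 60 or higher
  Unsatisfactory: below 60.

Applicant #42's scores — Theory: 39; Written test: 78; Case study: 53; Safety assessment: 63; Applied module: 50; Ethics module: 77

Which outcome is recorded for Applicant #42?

Unsatisfactory

Theory score 39 < 50: minimum not met.
Weighted total:
  Theory 39 × 0.11 = 4.29
  Written test 78 × 0.24 = 18.72
  Case study 53 × 0.19 = 10.07
  Safety assessment 63 × 0.06 = 3.78
  Applied module 50 × 0.14 = 7
  Ethics module 77 × 0.26 = 20.02
Sum = 63.88
Because the Theory minimum was not met, the result is Unsatisfactory.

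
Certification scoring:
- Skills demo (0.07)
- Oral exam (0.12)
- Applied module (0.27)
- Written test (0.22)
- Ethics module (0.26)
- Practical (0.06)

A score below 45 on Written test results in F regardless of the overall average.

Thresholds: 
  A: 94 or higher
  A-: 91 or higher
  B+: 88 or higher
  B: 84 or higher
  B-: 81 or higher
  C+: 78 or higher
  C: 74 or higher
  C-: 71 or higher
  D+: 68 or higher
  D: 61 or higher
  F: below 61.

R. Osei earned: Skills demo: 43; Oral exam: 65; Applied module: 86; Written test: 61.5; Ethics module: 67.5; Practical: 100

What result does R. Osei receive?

Written test score 61.5 ≥ 45: minimum met.
Weighted total:
  Skills demo 43 × 0.07 = 3.01
  Oral exam 65 × 0.12 = 7.8
  Applied module 86 × 0.27 = 23.22
  Written test 61.5 × 0.22 = 13.53
  Ethics module 67.5 × 0.26 = 17.55
  Practical 100 × 0.06 = 6
Sum = 71.11
71.11 is ≥ 71 and < 74 → C-

C-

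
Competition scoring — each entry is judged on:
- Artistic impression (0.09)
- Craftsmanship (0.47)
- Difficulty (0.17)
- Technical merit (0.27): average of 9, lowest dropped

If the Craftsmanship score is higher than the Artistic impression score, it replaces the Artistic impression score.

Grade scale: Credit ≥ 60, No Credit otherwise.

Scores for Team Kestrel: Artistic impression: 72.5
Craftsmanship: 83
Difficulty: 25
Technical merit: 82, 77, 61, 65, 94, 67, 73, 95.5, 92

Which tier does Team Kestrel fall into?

Credit

Technical merit: drop 61 → average of remaining 8 = 645.5/8 = 80.6875
Craftsmanship (83) > Artistic impression (72.5), so Artistic impression counts as 83.
Weighted total:
  Artistic impression 83 × 0.09 = 7.47
  Craftsmanship 83 × 0.47 = 39.01
  Difficulty 25 × 0.17 = 4.25
  Technical merit 80.6875 × 0.27 = 21.785625
Sum = 72.515625
72.515625 ≥ 60 → Credit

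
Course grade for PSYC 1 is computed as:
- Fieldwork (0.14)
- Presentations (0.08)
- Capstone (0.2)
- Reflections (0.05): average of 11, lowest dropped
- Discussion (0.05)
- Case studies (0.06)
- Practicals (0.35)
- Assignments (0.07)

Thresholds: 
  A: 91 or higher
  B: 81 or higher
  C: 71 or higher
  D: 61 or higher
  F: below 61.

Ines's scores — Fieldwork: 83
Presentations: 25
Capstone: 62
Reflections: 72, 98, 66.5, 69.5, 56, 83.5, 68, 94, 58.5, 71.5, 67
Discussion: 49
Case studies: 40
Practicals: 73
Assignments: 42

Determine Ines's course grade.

Reflections: drop 56 → average of remaining 10 = 748.5/10 = 74.85
Weighted total:
  Fieldwork 83 × 0.14 = 11.62
  Presentations 25 × 0.08 = 2
  Capstone 62 × 0.2 = 12.4
  Reflections 74.85 × 0.05 = 3.7425
  Discussion 49 × 0.05 = 2.45
  Case studies 40 × 0.06 = 2.4
  Practicals 73 × 0.35 = 25.55
  Assignments 42 × 0.07 = 2.94
Sum = 63.1025
63.1025 is ≥ 61 and < 71 → D

D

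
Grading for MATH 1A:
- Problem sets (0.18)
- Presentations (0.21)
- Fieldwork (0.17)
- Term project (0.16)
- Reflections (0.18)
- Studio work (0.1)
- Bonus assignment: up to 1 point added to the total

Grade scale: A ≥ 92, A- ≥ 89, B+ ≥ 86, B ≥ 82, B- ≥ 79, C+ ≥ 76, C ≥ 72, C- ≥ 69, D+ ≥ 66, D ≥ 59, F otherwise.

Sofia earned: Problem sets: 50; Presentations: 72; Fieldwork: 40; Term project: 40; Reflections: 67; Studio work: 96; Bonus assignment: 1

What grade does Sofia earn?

Weighted total:
  Problem sets 50 × 0.18 = 9
  Presentations 72 × 0.21 = 15.12
  Fieldwork 40 × 0.17 = 6.8
  Term project 40 × 0.16 = 6.4
  Reflections 67 × 0.18 = 12.06
  Studio work 96 × 0.1 = 9.6
Sum = 58.98
Bonus assignment: 58.98 + 1 = 59.98
59.98 is ≥ 59 and < 66 → D

D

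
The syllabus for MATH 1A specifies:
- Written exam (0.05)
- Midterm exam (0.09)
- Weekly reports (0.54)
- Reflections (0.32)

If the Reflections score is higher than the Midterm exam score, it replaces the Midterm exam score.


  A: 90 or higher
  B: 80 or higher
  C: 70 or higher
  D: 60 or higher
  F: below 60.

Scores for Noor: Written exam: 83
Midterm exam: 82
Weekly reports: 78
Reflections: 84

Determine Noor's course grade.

Reflections (84) > Midterm exam (82), so Midterm exam counts as 84.
Weighted total:
  Written exam 83 × 0.05 = 4.15
  Midterm exam 84 × 0.09 = 7.56
  Weekly reports 78 × 0.54 = 42.12
  Reflections 84 × 0.32 = 26.88
Sum = 80.71
80.71 is ≥ 80 and < 90 → B

B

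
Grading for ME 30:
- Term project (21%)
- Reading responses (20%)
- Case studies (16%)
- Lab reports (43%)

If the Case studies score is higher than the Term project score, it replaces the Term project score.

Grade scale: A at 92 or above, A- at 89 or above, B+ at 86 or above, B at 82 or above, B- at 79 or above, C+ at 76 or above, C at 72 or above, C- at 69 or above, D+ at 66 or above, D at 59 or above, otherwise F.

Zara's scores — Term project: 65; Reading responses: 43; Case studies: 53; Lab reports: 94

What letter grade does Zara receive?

C-

Case studies (53) ≤ Term project (65), so Term project stays at 65.
Weighted total:
  Term project 65 × 0.21 = 13.65
  Reading responses 43 × 0.2 = 8.6
  Case studies 53 × 0.16 = 8.48
  Lab reports 94 × 0.43 = 40.42
Sum = 71.15
71.15 is ≥ 69 and < 72 → C-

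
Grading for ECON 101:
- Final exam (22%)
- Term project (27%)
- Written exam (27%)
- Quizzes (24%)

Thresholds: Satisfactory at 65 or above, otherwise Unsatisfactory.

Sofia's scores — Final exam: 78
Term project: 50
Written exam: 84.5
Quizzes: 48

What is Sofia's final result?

Unsatisfactory

Weighted total:
  Final exam 78 × 0.22 = 17.16
  Term project 50 × 0.27 = 13.5
  Written exam 84.5 × 0.27 = 22.815
  Quizzes 48 × 0.24 = 11.52
Sum = 64.995
64.995 < 65 → Unsatisfactory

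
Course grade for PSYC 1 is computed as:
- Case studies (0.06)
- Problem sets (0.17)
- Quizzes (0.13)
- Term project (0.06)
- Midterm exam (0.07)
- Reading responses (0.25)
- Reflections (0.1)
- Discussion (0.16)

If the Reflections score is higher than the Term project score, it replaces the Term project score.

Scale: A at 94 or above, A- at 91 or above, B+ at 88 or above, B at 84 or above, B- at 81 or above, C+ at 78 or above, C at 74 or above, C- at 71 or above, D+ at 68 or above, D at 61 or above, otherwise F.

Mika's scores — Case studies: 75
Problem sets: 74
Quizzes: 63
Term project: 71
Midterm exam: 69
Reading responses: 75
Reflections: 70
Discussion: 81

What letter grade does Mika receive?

C-

Reflections (70) ≤ Term project (71), so Term project stays at 71.
Weighted total:
  Case studies 75 × 0.06 = 4.5
  Problem sets 74 × 0.17 = 12.58
  Quizzes 63 × 0.13 = 8.19
  Term project 71 × 0.06 = 4.26
  Midterm exam 69 × 0.07 = 4.83
  Reading responses 75 × 0.25 = 18.75
  Reflections 70 × 0.1 = 7
  Discussion 81 × 0.16 = 12.96
Sum = 73.07
73.07 is ≥ 71 and < 74 → C-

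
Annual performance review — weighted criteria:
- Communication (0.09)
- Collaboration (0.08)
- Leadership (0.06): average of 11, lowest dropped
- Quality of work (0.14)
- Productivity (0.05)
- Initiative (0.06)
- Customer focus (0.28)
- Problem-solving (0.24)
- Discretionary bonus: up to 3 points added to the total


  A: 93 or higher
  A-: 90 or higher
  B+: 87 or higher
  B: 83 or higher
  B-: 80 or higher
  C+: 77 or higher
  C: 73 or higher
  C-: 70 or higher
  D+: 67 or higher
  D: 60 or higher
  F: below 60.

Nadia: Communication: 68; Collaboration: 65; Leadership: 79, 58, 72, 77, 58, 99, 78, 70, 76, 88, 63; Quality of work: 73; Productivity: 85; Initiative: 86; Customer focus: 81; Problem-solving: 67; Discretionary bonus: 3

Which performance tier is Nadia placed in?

Leadership: drop 58 → average of remaining 10 = 760/10 = 76
Weighted total:
  Communication 68 × 0.09 = 6.12
  Collaboration 65 × 0.08 = 5.2
  Leadership 76 × 0.06 = 4.56
  Quality of work 73 × 0.14 = 10.22
  Productivity 85 × 0.05 = 4.25
  Initiative 86 × 0.06 = 5.16
  Customer focus 81 × 0.28 = 22.68
  Problem-solving 67 × 0.24 = 16.08
Sum = 74.27
Discretionary bonus: 74.27 + 3 = 77.27
77.27 is ≥ 77 and < 80 → C+

C+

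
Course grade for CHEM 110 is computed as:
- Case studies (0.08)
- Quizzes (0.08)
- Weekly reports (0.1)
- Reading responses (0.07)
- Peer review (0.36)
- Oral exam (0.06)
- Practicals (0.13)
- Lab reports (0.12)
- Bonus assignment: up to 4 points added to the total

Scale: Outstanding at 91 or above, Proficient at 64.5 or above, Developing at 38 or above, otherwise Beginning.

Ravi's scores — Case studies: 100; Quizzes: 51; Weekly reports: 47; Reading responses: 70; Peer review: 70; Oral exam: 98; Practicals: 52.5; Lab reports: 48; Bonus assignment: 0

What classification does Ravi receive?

Weighted total:
  Case studies 100 × 0.08 = 8
  Quizzes 51 × 0.08 = 4.08
  Weekly reports 47 × 0.1 = 4.7
  Reading responses 70 × 0.07 = 4.9
  Peer review 70 × 0.36 = 25.2
  Oral exam 98 × 0.06 = 5.88
  Practicals 52.5 × 0.13 = 6.825
  Lab reports 48 × 0.12 = 5.76
Sum = 65.345
Bonus assignment: 65.345 + 0 = 65.345
65.345 is ≥ 64.5 and < 91 → Proficient

Proficient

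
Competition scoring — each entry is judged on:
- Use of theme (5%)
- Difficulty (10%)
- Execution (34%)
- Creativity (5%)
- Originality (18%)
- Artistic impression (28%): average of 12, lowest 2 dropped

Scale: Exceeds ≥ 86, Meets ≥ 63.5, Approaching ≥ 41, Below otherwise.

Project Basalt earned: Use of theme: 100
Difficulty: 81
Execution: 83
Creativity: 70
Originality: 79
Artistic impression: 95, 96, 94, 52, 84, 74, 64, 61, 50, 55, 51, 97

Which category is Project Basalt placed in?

Artistic impression: drop 50, 51 → average of remaining 10 = 772/10 = 77.2
Weighted total:
  Use of theme 100 × 0.05 = 5
  Difficulty 81 × 0.1 = 8.1
  Execution 83 × 0.34 = 28.22
  Creativity 70 × 0.05 = 3.5
  Originality 79 × 0.18 = 14.22
  Artistic impression 77.2 × 0.28 = 21.616
Sum = 80.656
80.656 is ≥ 63.5 and < 86 → Meets

Meets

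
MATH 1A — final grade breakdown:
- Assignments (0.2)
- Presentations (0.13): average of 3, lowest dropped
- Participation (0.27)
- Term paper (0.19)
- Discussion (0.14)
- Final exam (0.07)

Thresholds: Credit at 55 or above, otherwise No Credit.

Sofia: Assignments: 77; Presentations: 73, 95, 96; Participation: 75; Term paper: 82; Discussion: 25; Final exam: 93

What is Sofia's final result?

Presentations: drop 73 → average of remaining 2 = 191/2 = 95.5
Weighted total:
  Assignments 77 × 0.2 = 15.4
  Presentations 95.5 × 0.13 = 12.415
  Participation 75 × 0.27 = 20.25
  Term paper 82 × 0.19 = 15.58
  Discussion 25 × 0.14 = 3.5
  Final exam 93 × 0.07 = 6.51
Sum = 73.655
73.655 ≥ 55 → Credit

Credit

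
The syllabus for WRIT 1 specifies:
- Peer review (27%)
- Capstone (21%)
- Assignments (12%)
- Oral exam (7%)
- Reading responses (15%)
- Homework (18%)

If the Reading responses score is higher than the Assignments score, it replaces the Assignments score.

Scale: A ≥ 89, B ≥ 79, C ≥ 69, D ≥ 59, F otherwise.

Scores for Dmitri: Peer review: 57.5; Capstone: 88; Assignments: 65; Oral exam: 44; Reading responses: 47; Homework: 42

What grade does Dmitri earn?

D

Reading responses (47) ≤ Assignments (65), so Assignments stays at 65.
Weighted total:
  Peer review 57.5 × 0.27 = 15.525
  Capstone 88 × 0.21 = 18.48
  Assignments 65 × 0.12 = 7.8
  Oral exam 44 × 0.07 = 3.08
  Reading responses 47 × 0.15 = 7.05
  Homework 42 × 0.18 = 7.56
Sum = 59.495
59.495 is ≥ 59 and < 69 → D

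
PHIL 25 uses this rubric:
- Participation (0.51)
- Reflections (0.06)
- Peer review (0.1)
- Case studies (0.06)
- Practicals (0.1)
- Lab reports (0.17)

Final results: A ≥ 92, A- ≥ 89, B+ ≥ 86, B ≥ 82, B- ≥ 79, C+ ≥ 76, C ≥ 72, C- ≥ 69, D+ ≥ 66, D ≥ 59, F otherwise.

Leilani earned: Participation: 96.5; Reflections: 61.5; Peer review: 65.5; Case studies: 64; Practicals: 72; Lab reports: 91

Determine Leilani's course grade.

B

Weighted total:
  Participation 96.5 × 0.51 = 49.215
  Reflections 61.5 × 0.06 = 3.69
  Peer review 65.5 × 0.1 = 6.55
  Case studies 64 × 0.06 = 3.84
  Practicals 72 × 0.1 = 7.2
  Lab reports 91 × 0.17 = 15.47
Sum = 85.965
85.965 is ≥ 82 and < 86 → B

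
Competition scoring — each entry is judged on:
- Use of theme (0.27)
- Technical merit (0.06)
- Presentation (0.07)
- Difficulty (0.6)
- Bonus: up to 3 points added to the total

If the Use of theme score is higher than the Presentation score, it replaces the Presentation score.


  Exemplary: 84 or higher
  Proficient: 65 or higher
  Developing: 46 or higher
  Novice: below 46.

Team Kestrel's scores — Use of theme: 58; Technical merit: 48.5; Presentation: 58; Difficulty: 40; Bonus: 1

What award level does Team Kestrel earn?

Developing

Use of theme (58) ≤ Presentation (58), so Presentation stays at 58.
Weighted total:
  Use of theme 58 × 0.27 = 15.66
  Technical merit 48.5 × 0.06 = 2.91
  Presentation 58 × 0.07 = 4.06
  Difficulty 40 × 0.6 = 24
Sum = 46.63
Bonus: 46.63 + 1 = 47.63
47.63 is ≥ 46 and < 65 → Developing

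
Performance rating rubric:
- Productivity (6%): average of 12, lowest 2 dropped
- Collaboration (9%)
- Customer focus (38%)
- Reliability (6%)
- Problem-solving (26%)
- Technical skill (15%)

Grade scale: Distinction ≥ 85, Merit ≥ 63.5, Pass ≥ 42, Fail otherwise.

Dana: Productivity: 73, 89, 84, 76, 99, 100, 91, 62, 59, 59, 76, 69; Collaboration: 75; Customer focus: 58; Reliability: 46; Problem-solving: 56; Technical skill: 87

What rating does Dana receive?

Productivity: drop 59, 59 → average of remaining 10 = 819/10 = 81.9
Weighted total:
  Productivity 81.9 × 0.06 = 4.914
  Collaboration 75 × 0.09 = 6.75
  Customer focus 58 × 0.38 = 22.04
  Reliability 46 × 0.06 = 2.76
  Problem-solving 56 × 0.26 = 14.56
  Technical skill 87 × 0.15 = 13.05
Sum = 64.074
64.074 is ≥ 63.5 and < 85 → Merit

Merit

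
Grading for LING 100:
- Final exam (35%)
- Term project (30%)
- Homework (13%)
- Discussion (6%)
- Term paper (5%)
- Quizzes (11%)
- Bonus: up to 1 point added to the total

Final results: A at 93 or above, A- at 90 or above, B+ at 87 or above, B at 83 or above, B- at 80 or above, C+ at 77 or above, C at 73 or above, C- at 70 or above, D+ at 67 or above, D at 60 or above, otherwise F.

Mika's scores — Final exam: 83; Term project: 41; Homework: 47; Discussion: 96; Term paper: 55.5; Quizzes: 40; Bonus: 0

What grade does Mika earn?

D

Weighted total:
  Final exam 83 × 0.35 = 29.05
  Term project 41 × 0.3 = 12.3
  Homework 47 × 0.13 = 6.11
  Discussion 96 × 0.06 = 5.76
  Term paper 55.5 × 0.05 = 2.775
  Quizzes 40 × 0.11 = 4.4
Sum = 60.395
Bonus: 60.395 + 0 = 60.395
60.395 is ≥ 60 and < 67 → D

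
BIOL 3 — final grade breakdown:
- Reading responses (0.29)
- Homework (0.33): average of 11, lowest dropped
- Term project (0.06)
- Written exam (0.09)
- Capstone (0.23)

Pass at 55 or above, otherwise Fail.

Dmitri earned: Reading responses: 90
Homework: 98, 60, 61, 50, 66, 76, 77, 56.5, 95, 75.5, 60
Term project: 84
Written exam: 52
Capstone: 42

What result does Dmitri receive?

Pass

Homework: drop 50 → average of remaining 10 = 725/10 = 72.5
Weighted total:
  Reading responses 90 × 0.29 = 26.1
  Homework 72.5 × 0.33 = 23.925
  Term project 84 × 0.06 = 5.04
  Written exam 52 × 0.09 = 4.68
  Capstone 42 × 0.23 = 9.66
Sum = 69.405
69.405 ≥ 55 → Pass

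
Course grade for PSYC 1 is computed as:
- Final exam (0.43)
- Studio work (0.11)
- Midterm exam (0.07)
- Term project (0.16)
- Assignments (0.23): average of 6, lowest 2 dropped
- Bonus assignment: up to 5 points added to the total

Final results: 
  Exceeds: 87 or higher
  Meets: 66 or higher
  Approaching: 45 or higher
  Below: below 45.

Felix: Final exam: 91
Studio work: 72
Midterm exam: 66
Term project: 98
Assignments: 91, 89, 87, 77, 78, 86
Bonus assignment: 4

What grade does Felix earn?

Assignments: drop 77, 78 → average of remaining 4 = 353/4 = 88.25
Weighted total:
  Final exam 91 × 0.43 = 39.13
  Studio work 72 × 0.11 = 7.92
  Midterm exam 66 × 0.07 = 4.62
  Term project 98 × 0.16 = 15.68
  Assignments 88.25 × 0.23 = 20.2975
Sum = 87.6475
Bonus assignment: 87.6475 + 4 = 91.6475
91.6475 ≥ 87 → Exceeds

Exceeds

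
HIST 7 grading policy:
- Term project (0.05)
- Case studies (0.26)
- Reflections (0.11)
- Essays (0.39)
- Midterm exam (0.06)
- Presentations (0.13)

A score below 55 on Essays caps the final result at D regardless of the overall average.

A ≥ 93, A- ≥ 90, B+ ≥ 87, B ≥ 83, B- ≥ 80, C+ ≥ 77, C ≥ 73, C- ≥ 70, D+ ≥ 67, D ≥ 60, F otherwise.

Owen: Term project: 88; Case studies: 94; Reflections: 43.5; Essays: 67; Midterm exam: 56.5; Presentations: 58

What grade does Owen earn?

C-

Essays score 67 ≥ 55: minimum met.
Weighted total:
  Term project 88 × 0.05 = 4.4
  Case studies 94 × 0.26 = 24.44
  Reflections 43.5 × 0.11 = 4.785
  Essays 67 × 0.39 = 26.13
  Midterm exam 56.5 × 0.06 = 3.39
  Presentations 58 × 0.13 = 7.54
Sum = 70.685
70.685 is ≥ 70 and < 73 → C-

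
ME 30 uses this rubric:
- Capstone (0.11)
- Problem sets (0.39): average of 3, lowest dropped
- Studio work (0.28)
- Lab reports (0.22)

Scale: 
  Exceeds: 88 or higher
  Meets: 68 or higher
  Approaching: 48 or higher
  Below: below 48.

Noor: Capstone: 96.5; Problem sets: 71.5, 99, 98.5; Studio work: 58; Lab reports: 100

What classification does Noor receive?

Meets

Problem sets: drop 71.5 → average of remaining 2 = 197.5/2 = 98.75
Weighted total:
  Capstone 96.5 × 0.11 = 10.615
  Problem sets 98.75 × 0.39 = 38.5125
  Studio work 58 × 0.28 = 16.24
  Lab reports 100 × 0.22 = 22
Sum = 87.3675
87.3675 is ≥ 68 and < 88 → Meets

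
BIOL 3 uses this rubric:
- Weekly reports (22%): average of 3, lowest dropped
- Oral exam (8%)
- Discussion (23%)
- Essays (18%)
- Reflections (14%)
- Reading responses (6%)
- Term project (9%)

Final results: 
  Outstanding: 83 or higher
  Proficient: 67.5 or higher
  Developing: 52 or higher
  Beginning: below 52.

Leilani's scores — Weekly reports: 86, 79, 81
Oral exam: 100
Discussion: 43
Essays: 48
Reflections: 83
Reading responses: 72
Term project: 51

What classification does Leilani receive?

Weekly reports: drop 79 → average of remaining 2 = 167/2 = 83.5
Weighted total:
  Weekly reports 83.5 × 0.22 = 18.37
  Oral exam 100 × 0.08 = 8
  Discussion 43 × 0.23 = 9.89
  Essays 48 × 0.18 = 8.64
  Reflections 83 × 0.14 = 11.62
  Reading responses 72 × 0.06 = 4.32
  Term project 51 × 0.09 = 4.59
Sum = 65.43
65.43 is ≥ 52 and < 67.5 → Developing

Developing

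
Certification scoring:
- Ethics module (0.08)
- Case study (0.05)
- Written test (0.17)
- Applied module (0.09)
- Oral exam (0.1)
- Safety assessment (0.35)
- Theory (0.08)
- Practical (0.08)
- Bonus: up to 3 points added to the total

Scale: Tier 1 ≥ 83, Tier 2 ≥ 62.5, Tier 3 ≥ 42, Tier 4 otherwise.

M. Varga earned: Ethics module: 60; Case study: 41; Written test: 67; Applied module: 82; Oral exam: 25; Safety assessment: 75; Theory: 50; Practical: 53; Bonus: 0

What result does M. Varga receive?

Tier 2

Weighted total:
  Ethics module 60 × 0.08 = 4.8
  Case study 41 × 0.05 = 2.05
  Written test 67 × 0.17 = 11.39
  Applied module 82 × 0.09 = 7.38
  Oral exam 25 × 0.1 = 2.5
  Safety assessment 75 × 0.35 = 26.25
  Theory 50 × 0.08 = 4
  Practical 53 × 0.08 = 4.24
Sum = 62.61
Bonus: 62.61 + 0 = 62.61
62.61 is ≥ 62.5 and < 83 → Tier 2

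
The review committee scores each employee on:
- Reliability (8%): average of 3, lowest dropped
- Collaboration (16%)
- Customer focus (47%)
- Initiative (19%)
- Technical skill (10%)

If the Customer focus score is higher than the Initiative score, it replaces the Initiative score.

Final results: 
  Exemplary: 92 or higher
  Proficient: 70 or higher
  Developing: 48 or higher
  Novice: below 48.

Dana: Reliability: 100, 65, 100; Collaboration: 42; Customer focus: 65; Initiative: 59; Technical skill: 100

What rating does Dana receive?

Reliability: drop 65 → average of remaining 2 = 200/2 = 100
Customer focus (65) > Initiative (59), so Initiative counts as 65.
Weighted total:
  Reliability 100 × 0.08 = 8
  Collaboration 42 × 0.16 = 6.72
  Customer focus 65 × 0.47 = 30.55
  Initiative 65 × 0.19 = 12.35
  Technical skill 100 × 0.1 = 10
Sum = 67.62
67.62 is ≥ 48 and < 70 → Developing

Developing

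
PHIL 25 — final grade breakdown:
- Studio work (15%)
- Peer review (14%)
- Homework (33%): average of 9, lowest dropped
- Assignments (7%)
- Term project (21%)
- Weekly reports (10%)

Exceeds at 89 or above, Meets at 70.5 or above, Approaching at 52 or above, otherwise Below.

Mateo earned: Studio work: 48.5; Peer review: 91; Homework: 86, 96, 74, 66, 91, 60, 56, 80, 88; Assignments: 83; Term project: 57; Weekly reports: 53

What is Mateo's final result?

Homework: drop 56 → average of remaining 8 = 641/8 = 80.125
Weighted total:
  Studio work 48.5 × 0.15 = 7.275
  Peer review 91 × 0.14 = 12.74
  Homework 80.125 × 0.33 = 26.44125
  Assignments 83 × 0.07 = 5.81
  Term project 57 × 0.21 = 11.97
  Weekly reports 53 × 0.1 = 5.3
Sum = 69.53625
69.53625 is ≥ 52 and < 70.5 → Approaching

Approaching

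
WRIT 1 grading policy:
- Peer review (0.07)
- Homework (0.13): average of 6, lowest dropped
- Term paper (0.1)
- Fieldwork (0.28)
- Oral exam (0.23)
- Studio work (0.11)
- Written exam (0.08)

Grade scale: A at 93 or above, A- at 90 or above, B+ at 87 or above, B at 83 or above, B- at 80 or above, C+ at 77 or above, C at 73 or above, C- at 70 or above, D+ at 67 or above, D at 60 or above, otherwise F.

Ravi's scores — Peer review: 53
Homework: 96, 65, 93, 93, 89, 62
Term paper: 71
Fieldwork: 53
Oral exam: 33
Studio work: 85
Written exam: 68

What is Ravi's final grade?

Homework: drop 62 → average of remaining 5 = 436/5 = 87.2
Weighted total:
  Peer review 53 × 0.07 = 3.71
  Homework 87.2 × 0.13 = 11.336
  Term paper 71 × 0.1 = 7.1
  Fieldwork 53 × 0.28 = 14.84
  Oral exam 33 × 0.23 = 7.59
  Studio work 85 × 0.11 = 9.35
  Written exam 68 × 0.08 = 5.44
Sum = 59.366
59.366 < 60 → F

F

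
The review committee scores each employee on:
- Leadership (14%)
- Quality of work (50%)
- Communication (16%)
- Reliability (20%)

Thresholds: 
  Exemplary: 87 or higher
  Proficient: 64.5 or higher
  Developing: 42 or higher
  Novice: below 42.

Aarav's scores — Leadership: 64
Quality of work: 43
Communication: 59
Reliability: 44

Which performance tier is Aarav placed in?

Weighted total:
  Leadership 64 × 0.14 = 8.96
  Quality of work 43 × 0.5 = 21.5
  Communication 59 × 0.16 = 9.44
  Reliability 44 × 0.2 = 8.8
Sum = 48.7
48.7 is ≥ 42 and < 64.5 → Developing

Developing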